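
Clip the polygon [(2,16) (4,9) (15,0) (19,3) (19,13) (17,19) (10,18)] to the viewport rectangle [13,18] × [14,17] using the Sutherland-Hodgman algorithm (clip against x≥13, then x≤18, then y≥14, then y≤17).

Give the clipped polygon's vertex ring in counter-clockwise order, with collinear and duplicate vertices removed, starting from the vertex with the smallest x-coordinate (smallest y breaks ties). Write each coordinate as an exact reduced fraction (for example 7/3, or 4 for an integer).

Clipped polygon: [(13,14) (18,14) (18,16) (53/3,17) (13,17)]

1. After x ≥ 13: [(13,18/11) (15,0) (19,3) (19,13) (17,19) (13,129/7)]
2. After x ≤ 18: [(13,18/11) (15,0) (18,9/4) (18,16) (17,19) (13,129/7)]
3. After y ≥ 14: [(13,14) (18,14) (18,16) (17,19) (13,129/7)]
4. After y ≤ 17: [(13,17) (13,14) (18,14) (18,16) (53/3,17)]
5. Canonical ring: [(13,14) (18,14) (18,16) (53/3,17) (13,17)]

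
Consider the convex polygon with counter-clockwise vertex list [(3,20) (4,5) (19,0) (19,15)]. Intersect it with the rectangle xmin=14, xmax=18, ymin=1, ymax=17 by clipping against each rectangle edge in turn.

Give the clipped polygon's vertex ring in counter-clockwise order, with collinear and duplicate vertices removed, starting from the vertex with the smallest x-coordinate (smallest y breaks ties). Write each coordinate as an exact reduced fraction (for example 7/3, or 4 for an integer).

Clipped polygon: [(14,5/3) (16,1) (18,1) (18,245/16) (14,265/16)]

1. After x ≥ 14: [(14,265/16) (14,5/3) (19,0) (19,15)]
2. After x ≤ 18: [(18,245/16) (14,265/16) (14,5/3) (18,1/3)]
3. After y ≥ 1: [(18,1) (18,245/16) (14,265/16) (14,5/3) (16,1)]
4. After y ≤ 17: [(18,1) (18,245/16) (14,265/16) (14,5/3) (16,1)]
5. Canonical ring: [(14,5/3) (16,1) (18,1) (18,245/16) (14,265/16)]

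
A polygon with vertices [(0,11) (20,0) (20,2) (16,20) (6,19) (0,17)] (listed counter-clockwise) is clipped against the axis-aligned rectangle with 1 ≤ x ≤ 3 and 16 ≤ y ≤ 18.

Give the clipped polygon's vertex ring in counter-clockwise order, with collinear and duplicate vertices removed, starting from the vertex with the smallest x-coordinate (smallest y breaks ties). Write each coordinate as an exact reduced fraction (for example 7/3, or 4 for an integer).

1. After x ≥ 1: [(1,209/20) (20,0) (20,2) (16,20) (6,19) (1,52/3)]
2. After x ≤ 3: [(1,209/20) (3,187/20) (3,18) (1,52/3)]
3. After y ≥ 16: [(1,16) (3,16) (3,18) (1,52/3)]
4. After y ≤ 18: [(1,16) (3,16) (3,18) (1,52/3)]
5. Canonical ring: [(1,16) (3,16) (3,18) (1,52/3)]

Clipped polygon: [(1,16) (3,16) (3,18) (1,52/3)]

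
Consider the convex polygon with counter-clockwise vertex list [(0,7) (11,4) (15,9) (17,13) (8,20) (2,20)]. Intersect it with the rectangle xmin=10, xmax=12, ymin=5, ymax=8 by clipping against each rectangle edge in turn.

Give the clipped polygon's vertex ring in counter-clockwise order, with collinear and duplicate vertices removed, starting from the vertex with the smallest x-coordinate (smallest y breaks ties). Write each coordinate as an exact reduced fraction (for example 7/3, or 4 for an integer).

1. After x ≥ 10: [(10,47/11) (11,4) (15,9) (17,13) (10,166/9)]
2. After x ≤ 12: [(10,47/11) (11,4) (12,21/4) (12,152/9) (10,166/9)]
3. After y ≥ 5: [(10,5) (59/5,5) (12,21/4) (12,152/9) (10,166/9)]
4. After y ≤ 8: [(10,8) (10,5) (59/5,5) (12,21/4) (12,8)]
5. Canonical ring: [(10,5) (59/5,5) (12,21/4) (12,8) (10,8)]

Clipped polygon: [(10,5) (59/5,5) (12,21/4) (12,8) (10,8)]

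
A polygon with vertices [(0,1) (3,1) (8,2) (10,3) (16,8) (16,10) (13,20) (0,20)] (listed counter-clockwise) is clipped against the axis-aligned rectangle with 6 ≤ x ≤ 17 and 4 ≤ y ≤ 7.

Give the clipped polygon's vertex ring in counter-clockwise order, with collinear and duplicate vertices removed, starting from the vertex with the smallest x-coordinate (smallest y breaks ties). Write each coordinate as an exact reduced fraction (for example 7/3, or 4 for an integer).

1. After x ≥ 6: [(6,8/5) (8,2) (10,3) (16,8) (16,10) (13,20) (6,20)]
2. After x ≤ 17: [(6,8/5) (8,2) (10,3) (16,8) (16,10) (13,20) (6,20)]
3. After y ≥ 4: [(6,4) (56/5,4) (16,8) (16,10) (13,20) (6,20)]
4. After y ≤ 7: [(6,7) (6,4) (56/5,4) (74/5,7)]
5. Canonical ring: [(6,4) (56/5,4) (74/5,7) (6,7)]

Clipped polygon: [(6,4) (56/5,4) (74/5,7) (6,7)]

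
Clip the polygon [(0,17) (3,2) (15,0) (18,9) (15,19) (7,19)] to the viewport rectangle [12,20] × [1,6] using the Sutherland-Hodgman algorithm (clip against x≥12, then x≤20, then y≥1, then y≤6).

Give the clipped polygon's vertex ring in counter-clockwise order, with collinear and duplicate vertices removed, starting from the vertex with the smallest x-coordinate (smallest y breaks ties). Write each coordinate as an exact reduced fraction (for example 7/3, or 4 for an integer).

Clipped polygon: [(12,1) (46/3,1) (17,6) (12,6)]

1. After x ≥ 12: [(12,1/2) (15,0) (18,9) (15,19) (12,19)]
2. After x ≤ 20: [(12,1/2) (15,0) (18,9) (15,19) (12,19)]
3. After y ≥ 1: [(12,1) (46/3,1) (18,9) (15,19) (12,19)]
4. After y ≤ 6: [(12,6) (12,1) (46/3,1) (17,6)]
5. Canonical ring: [(12,1) (46/3,1) (17,6) (12,6)]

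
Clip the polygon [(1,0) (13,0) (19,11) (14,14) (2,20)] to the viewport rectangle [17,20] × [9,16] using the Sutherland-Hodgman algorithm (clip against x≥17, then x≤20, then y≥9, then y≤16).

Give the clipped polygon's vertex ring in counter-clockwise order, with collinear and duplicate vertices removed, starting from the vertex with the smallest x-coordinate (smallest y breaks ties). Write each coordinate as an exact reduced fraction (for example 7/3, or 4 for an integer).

1. After x ≥ 17: [(17,22/3) (19,11) (17,61/5)]
2. After x ≤ 20: [(17,22/3) (19,11) (17,61/5)]
3. After y ≥ 9: [(17,9) (197/11,9) (19,11) (17,61/5)]
4. After y ≤ 16: [(17,9) (197/11,9) (19,11) (17,61/5)]
5. Canonical ring: [(17,9) (197/11,9) (19,11) (17,61/5)]

Clipped polygon: [(17,9) (197/11,9) (19,11) (17,61/5)]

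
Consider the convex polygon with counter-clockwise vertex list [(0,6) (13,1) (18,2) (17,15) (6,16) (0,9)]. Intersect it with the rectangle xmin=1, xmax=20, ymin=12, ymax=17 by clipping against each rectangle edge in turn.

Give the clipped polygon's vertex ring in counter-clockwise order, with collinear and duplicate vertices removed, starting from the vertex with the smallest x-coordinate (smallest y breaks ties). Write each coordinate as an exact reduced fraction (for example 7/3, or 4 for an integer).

Clipped polygon: [(18/7,12) (224/13,12) (17,15) (6,16)]

1. After x ≥ 1: [(1,73/13) (13,1) (18,2) (17,15) (6,16) (1,61/6)]
2. After x ≤ 20: [(1,73/13) (13,1) (18,2) (17,15) (6,16) (1,61/6)]
3. After y ≥ 12: [(224/13,12) (17,15) (6,16) (18/7,12)]
4. After y ≤ 17: [(224/13,12) (17,15) (6,16) (18/7,12)]
5. Canonical ring: [(18/7,12) (224/13,12) (17,15) (6,16)]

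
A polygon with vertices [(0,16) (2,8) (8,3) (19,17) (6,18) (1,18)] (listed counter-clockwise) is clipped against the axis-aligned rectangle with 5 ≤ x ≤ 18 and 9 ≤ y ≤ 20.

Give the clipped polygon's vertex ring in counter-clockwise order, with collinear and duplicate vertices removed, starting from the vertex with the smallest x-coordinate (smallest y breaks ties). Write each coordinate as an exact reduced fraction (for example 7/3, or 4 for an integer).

1. After x ≥ 5: [(5,11/2) (8,3) (19,17) (6,18) (5,18)]
2. After x ≤ 18: [(5,11/2) (8,3) (18,173/11) (18,222/13) (6,18) (5,18)]
3. After y ≥ 9: [(5,9) (89/7,9) (18,173/11) (18,222/13) (6,18) (5,18)]
4. After y ≤ 20: [(5,9) (89/7,9) (18,173/11) (18,222/13) (6,18) (5,18)]
5. Canonical ring: [(5,9) (89/7,9) (18,173/11) (18,222/13) (6,18) (5,18)]

Clipped polygon: [(5,9) (89/7,9) (18,173/11) (18,222/13) (6,18) (5,18)]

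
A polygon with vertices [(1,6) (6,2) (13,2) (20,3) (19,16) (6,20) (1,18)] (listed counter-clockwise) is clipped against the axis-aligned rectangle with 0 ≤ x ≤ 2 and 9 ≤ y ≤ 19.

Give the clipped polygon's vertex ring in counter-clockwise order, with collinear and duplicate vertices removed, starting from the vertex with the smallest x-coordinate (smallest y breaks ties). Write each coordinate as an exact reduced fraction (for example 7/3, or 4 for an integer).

1. After x ≥ 0: [(1,6) (6,2) (13,2) (20,3) (19,16) (6,20) (1,18)]
2. After x ≤ 2: [(1,6) (2,26/5) (2,92/5) (1,18)]
3. After y ≥ 9: [(1,9) (2,9) (2,92/5) (1,18)]
4. After y ≤ 19: [(1,9) (2,9) (2,92/5) (1,18)]
5. Canonical ring: [(1,9) (2,9) (2,92/5) (1,18)]

Clipped polygon: [(1,9) (2,9) (2,92/5) (1,18)]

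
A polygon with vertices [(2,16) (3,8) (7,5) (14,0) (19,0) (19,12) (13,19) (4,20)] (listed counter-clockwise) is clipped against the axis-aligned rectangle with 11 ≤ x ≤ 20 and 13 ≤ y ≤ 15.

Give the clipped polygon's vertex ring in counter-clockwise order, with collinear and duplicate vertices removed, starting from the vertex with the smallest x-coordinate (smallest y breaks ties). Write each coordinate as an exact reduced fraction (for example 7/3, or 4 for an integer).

1. After x ≥ 11: [(11,15/7) (14,0) (19,0) (19,12) (13,19) (11,173/9)]
2. After x ≤ 20: [(11,15/7) (14,0) (19,0) (19,12) (13,19) (11,173/9)]
3. After y ≥ 13: [(11,13) (127/7,13) (13,19) (11,173/9)]
4. After y ≤ 15: [(11,15) (11,13) (127/7,13) (115/7,15)]
5. Canonical ring: [(11,13) (127/7,13) (115/7,15) (11,15)]

Clipped polygon: [(11,13) (127/7,13) (115/7,15) (11,15)]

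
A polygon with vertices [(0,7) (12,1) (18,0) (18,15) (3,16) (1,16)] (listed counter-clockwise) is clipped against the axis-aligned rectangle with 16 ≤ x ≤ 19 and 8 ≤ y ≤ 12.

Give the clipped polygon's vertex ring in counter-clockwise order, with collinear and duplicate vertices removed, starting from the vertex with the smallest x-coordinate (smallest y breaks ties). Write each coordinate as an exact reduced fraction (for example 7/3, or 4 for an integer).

1. After x ≥ 16: [(16,1/3) (18,0) (18,15) (16,227/15)]
2. After x ≤ 19: [(16,1/3) (18,0) (18,15) (16,227/15)]
3. After y ≥ 8: [(16,8) (18,8) (18,15) (16,227/15)]
4. After y ≤ 12: [(16,12) (16,8) (18,8) (18,12)]
5. Canonical ring: [(16,8) (18,8) (18,12) (16,12)]

Clipped polygon: [(16,8) (18,8) (18,12) (16,12)]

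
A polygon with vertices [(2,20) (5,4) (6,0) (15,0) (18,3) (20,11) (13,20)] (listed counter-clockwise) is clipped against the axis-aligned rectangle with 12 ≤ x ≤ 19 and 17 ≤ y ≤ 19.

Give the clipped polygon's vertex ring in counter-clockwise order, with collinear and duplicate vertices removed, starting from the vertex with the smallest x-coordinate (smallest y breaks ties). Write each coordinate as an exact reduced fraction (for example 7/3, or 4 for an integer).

1. After x ≥ 12: [(12,20) (12,0) (15,0) (18,3) (20,11) (13,20)]
2. After x ≤ 19: [(12,20) (12,0) (15,0) (18,3) (19,7) (19,86/7) (13,20)]
3. After y ≥ 17: [(12,20) (12,17) (46/3,17) (13,20)]
4. After y ≤ 19: [(12,19) (12,17) (46/3,17) (124/9,19)]
5. Canonical ring: [(12,17) (46/3,17) (124/9,19) (12,19)]

Clipped polygon: [(12,17) (46/3,17) (124/9,19) (12,19)]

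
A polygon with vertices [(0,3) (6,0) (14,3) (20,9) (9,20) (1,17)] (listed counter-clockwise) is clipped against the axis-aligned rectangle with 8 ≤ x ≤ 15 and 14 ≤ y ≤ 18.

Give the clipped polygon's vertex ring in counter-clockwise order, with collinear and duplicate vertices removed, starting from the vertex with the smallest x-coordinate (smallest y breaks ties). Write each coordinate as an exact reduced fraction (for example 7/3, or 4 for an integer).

1. After x ≥ 8: [(8,3/4) (14,3) (20,9) (9,20) (8,157/8)]
2. After x ≤ 15: [(8,3/4) (14,3) (15,4) (15,14) (9,20) (8,157/8)]
3. After y ≥ 14: [(8,14) (15,14) (15,14) (9,20) (8,157/8)]
4. After y ≤ 18: [(8,18) (8,14) (15,14) (15,14) (11,18)]
5. Canonical ring: [(8,14) (15,14) (11,18) (8,18)]

Clipped polygon: [(8,14) (15,14) (11,18) (8,18)]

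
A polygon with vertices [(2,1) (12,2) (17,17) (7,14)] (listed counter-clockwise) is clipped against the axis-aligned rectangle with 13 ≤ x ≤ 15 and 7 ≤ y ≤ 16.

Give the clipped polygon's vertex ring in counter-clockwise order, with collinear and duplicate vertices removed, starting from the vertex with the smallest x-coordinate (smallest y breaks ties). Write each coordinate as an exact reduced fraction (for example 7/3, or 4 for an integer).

1. After x ≥ 13: [(13,5) (17,17) (13,79/5)]
2. After x ≤ 15: [(13,5) (15,11) (15,82/5) (13,79/5)]
3. After y ≥ 7: [(13,7) (41/3,7) (15,11) (15,82/5) (13,79/5)]
4. After y ≤ 16: [(13,7) (41/3,7) (15,11) (15,16) (41/3,16) (13,79/5)]
5. Canonical ring: [(13,7) (41/3,7) (15,11) (15,16) (41/3,16) (13,79/5)]

Clipped polygon: [(13,7) (41/3,7) (15,11) (15,16) (41/3,16) (13,79/5)]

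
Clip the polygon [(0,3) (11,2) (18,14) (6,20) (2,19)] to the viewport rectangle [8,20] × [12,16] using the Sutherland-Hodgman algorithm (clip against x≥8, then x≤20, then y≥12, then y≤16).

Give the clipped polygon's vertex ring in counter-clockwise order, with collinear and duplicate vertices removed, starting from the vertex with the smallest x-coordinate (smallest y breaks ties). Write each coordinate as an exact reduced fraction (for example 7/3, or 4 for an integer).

1. After x ≥ 8: [(8,25/11) (11,2) (18,14) (8,19)]
2. After x ≤ 20: [(8,25/11) (11,2) (18,14) (8,19)]
3. After y ≥ 12: [(8,12) (101/6,12) (18,14) (8,19)]
4. After y ≤ 16: [(8,16) (8,12) (101/6,12) (18,14) (14,16)]
5. Canonical ring: [(8,12) (101/6,12) (18,14) (14,16) (8,16)]

Clipped polygon: [(8,12) (101/6,12) (18,14) (14,16) (8,16)]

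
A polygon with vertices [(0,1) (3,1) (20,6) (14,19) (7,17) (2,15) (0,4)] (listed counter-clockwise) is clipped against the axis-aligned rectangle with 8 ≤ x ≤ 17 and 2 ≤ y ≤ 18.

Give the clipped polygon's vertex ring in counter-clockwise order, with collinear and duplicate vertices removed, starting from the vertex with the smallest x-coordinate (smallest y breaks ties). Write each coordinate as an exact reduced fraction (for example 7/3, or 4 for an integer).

Clipped polygon: [(8,42/17) (17,87/17) (17,25/2) (188/13,18) (21/2,18) (8,121/7)]

1. After x ≥ 8: [(8,42/17) (20,6) (14,19) (8,121/7)]
2. After x ≤ 17: [(8,42/17) (17,87/17) (17,25/2) (14,19) (8,121/7)]
3. After y ≥ 2: [(8,42/17) (17,87/17) (17,25/2) (14,19) (8,121/7)]
4. After y ≤ 18: [(8,42/17) (17,87/17) (17,25/2) (188/13,18) (21/2,18) (8,121/7)]
5. Canonical ring: [(8,42/17) (17,87/17) (17,25/2) (188/13,18) (21/2,18) (8,121/7)]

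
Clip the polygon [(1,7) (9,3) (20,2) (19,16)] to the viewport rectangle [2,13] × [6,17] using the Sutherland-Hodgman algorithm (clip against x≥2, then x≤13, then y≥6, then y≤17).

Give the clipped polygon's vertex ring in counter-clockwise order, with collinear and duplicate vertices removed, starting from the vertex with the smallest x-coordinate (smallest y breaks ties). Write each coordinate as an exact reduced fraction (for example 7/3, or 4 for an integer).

1. After x ≥ 2: [(2,15/2) (2,13/2) (9,3) (20,2) (19,16)]
2. After x ≤ 13: [(13,13) (2,15/2) (2,13/2) (9,3) (13,29/11)]
3. After y ≥ 6: [(13,6) (13,13) (2,15/2) (2,13/2) (3,6)]
4. After y ≤ 17: [(13,6) (13,13) (2,15/2) (2,13/2) (3,6)]
5. Canonical ring: [(2,13/2) (3,6) (13,6) (13,13) (2,15/2)]

Clipped polygon: [(2,13/2) (3,6) (13,6) (13,13) (2,15/2)]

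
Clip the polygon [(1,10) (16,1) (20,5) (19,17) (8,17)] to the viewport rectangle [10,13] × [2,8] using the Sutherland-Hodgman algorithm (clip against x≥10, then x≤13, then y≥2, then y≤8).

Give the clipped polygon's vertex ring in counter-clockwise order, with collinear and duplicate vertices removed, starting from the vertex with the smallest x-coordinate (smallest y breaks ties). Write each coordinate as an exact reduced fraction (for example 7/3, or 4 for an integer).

1. After x ≥ 10: [(10,23/5) (16,1) (20,5) (19,17) (10,17)]
2. After x ≤ 13: [(10,23/5) (13,14/5) (13,17) (10,17)]
3. After y ≥ 2: [(10,23/5) (13,14/5) (13,17) (10,17)]
4. After y ≤ 8: [(10,8) (10,23/5) (13,14/5) (13,8)]
5. Canonical ring: [(10,23/5) (13,14/5) (13,8) (10,8)]

Clipped polygon: [(10,23/5) (13,14/5) (13,8) (10,8)]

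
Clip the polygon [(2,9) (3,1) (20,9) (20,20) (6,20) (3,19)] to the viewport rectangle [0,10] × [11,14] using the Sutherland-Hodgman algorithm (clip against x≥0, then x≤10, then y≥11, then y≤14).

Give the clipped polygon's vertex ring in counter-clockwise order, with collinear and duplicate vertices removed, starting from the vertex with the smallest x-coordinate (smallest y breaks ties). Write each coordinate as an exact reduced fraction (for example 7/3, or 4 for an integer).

1. After x ≥ 0: [(2,9) (3,1) (20,9) (20,20) (6,20) (3,19)]
2. After x ≤ 10: [(2,9) (3,1) (10,73/17) (10,20) (6,20) (3,19)]
3. After y ≥ 11: [(11/5,11) (10,11) (10,20) (6,20) (3,19)]
4. After y ≤ 14: [(5/2,14) (11/5,11) (10,11) (10,14)]
5. Canonical ring: [(11/5,11) (10,11) (10,14) (5/2,14)]

Clipped polygon: [(11/5,11) (10,11) (10,14) (5/2,14)]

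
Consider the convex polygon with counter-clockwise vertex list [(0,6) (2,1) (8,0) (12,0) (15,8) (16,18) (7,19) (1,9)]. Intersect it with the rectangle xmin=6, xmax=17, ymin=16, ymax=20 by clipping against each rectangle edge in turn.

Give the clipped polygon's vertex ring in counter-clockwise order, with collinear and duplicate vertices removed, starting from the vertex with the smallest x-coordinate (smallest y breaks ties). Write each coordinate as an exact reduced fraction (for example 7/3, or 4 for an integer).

Clipped polygon: [(6,16) (79/5,16) (16,18) (7,19) (6,52/3)]

1. After x ≥ 6: [(6,1/3) (8,0) (12,0) (15,8) (16,18) (7,19) (6,52/3)]
2. After x ≤ 17: [(6,1/3) (8,0) (12,0) (15,8) (16,18) (7,19) (6,52/3)]
3. After y ≥ 16: [(6,16) (79/5,16) (16,18) (7,19) (6,52/3)]
4. After y ≤ 20: [(6,16) (79/5,16) (16,18) (7,19) (6,52/3)]
5. Canonical ring: [(6,16) (79/5,16) (16,18) (7,19) (6,52/3)]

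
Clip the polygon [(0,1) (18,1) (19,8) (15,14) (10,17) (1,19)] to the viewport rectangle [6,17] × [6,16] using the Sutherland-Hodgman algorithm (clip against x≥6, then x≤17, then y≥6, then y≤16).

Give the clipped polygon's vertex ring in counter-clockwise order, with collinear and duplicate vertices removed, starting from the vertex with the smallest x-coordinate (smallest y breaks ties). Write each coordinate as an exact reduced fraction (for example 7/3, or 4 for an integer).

1. After x ≥ 6: [(6,1) (18,1) (19,8) (15,14) (10,17) (6,161/9)]
2. After x ≤ 17: [(6,1) (17,1) (17,11) (15,14) (10,17) (6,161/9)]
3. After y ≥ 6: [(6,6) (17,6) (17,11) (15,14) (10,17) (6,161/9)]
4. After y ≤ 16: [(6,16) (6,6) (17,6) (17,11) (15,14) (35/3,16)]
5. Canonical ring: [(6,6) (17,6) (17,11) (15,14) (35/3,16) (6,16)]

Clipped polygon: [(6,6) (17,6) (17,11) (15,14) (35/3,16) (6,16)]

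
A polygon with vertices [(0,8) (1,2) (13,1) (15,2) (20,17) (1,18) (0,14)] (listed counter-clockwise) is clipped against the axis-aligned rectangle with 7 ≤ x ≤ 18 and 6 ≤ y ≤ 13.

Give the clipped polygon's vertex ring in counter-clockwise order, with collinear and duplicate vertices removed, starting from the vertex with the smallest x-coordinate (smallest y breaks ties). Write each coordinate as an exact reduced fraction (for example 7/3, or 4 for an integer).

1. After x ≥ 7: [(7,3/2) (13,1) (15,2) (20,17) (7,336/19)]
2. After x ≤ 18: [(7,3/2) (13,1) (15,2) (18,11) (18,325/19) (7,336/19)]
3. After y ≥ 6: [(7,6) (49/3,6) (18,11) (18,325/19) (7,336/19)]
4. After y ≤ 13: [(7,13) (7,6) (49/3,6) (18,11) (18,13)]
5. Canonical ring: [(7,6) (49/3,6) (18,11) (18,13) (7,13)]

Clipped polygon: [(7,6) (49/3,6) (18,11) (18,13) (7,13)]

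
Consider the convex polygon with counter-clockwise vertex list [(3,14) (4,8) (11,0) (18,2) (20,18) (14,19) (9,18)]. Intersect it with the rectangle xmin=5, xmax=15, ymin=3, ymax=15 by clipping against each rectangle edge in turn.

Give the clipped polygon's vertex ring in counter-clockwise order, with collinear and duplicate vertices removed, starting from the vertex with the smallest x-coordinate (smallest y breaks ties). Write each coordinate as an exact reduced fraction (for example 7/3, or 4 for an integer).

1. After x ≥ 5: [(5,46/3) (5,48/7) (11,0) (18,2) (20,18) (14,19) (9,18)]
2. After x ≤ 15: [(5,46/3) (5,48/7) (11,0) (15,8/7) (15,113/6) (14,19) (9,18)]
3. After y ≥ 3: [(5,46/3) (5,48/7) (67/8,3) (15,3) (15,113/6) (14,19) (9,18)]
4. After y ≤ 15: [(5,15) (5,48/7) (67/8,3) (15,3) (15,15)]
5. Canonical ring: [(5,48/7) (67/8,3) (15,3) (15,15) (5,15)]

Clipped polygon: [(5,48/7) (67/8,3) (15,3) (15,15) (5,15)]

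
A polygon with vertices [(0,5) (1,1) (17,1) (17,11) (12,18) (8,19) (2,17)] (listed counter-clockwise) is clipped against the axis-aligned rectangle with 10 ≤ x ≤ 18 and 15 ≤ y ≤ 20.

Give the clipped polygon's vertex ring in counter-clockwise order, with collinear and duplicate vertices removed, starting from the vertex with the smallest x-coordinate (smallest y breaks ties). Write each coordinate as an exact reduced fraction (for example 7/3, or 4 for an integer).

1. After x ≥ 10: [(10,1) (17,1) (17,11) (12,18) (10,37/2)]
2. After x ≤ 18: [(10,1) (17,1) (17,11) (12,18) (10,37/2)]
3. After y ≥ 15: [(10,15) (99/7,15) (12,18) (10,37/2)]
4. After y ≤ 20: [(10,15) (99/7,15) (12,18) (10,37/2)]
5. Canonical ring: [(10,15) (99/7,15) (12,18) (10,37/2)]

Clipped polygon: [(10,15) (99/7,15) (12,18) (10,37/2)]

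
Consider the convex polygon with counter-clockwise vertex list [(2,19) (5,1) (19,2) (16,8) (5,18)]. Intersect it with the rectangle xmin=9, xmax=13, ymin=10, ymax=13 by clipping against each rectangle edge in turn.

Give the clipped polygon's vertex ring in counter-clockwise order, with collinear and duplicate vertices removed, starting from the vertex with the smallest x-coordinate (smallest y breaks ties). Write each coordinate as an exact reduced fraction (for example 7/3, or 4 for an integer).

Clipped polygon: [(9,10) (13,10) (13,118/11) (21/2,13) (9,13)]

1. After x ≥ 9: [(9,9/7) (19,2) (16,8) (9,158/11)]
2. After x ≤ 13: [(9,9/7) (13,11/7) (13,118/11) (9,158/11)]
3. After y ≥ 10: [(9,10) (13,10) (13,118/11) (9,158/11)]
4. After y ≤ 13: [(9,13) (9,10) (13,10) (13,118/11) (21/2,13)]
5. Canonical ring: [(9,10) (13,10) (13,118/11) (21/2,13) (9,13)]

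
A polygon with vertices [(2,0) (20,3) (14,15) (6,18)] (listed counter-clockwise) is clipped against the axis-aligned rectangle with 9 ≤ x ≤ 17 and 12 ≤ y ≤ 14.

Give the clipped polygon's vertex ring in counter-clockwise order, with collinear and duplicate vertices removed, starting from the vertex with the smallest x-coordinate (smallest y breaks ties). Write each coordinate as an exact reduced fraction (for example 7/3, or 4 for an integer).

Clipped polygon: [(9,12) (31/2,12) (29/2,14) (9,14)]

1. After x ≥ 9: [(9,7/6) (20,3) (14,15) (9,135/8)]
2. After x ≤ 17: [(9,7/6) (17,5/2) (17,9) (14,15) (9,135/8)]
3. After y ≥ 12: [(9,12) (31/2,12) (14,15) (9,135/8)]
4. After y ≤ 14: [(9,14) (9,12) (31/2,12) (29/2,14)]
5. Canonical ring: [(9,12) (31/2,12) (29/2,14) (9,14)]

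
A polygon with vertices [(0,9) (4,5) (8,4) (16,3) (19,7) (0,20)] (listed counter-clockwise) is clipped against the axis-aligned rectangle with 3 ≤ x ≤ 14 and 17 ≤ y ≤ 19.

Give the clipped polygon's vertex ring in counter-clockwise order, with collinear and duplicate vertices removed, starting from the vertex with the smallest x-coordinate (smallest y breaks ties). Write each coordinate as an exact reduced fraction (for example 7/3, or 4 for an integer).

Clipped polygon: [(3,17) (57/13,17) (3,341/19)]

1. After x ≥ 3: [(3,6) (4,5) (8,4) (16,3) (19,7) (3,341/19)]
2. After x ≤ 14: [(3,6) (4,5) (8,4) (14,13/4) (14,198/19) (3,341/19)]
3. After y ≥ 17: [(3,17) (57/13,17) (3,341/19)]
4. After y ≤ 19: [(3,17) (57/13,17) (3,341/19)]
5. Canonical ring: [(3,17) (57/13,17) (3,341/19)]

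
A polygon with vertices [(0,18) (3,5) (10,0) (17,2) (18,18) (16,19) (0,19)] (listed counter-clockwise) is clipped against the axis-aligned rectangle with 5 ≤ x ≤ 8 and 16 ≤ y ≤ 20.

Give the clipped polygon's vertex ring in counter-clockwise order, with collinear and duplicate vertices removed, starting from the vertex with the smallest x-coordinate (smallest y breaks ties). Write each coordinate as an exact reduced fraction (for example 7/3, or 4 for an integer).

Clipped polygon: [(5,16) (8,16) (8,19) (5,19)]

1. After x ≥ 5: [(5,25/7) (10,0) (17,2) (18,18) (16,19) (5,19)]
2. After x ≤ 8: [(5,25/7) (8,10/7) (8,19) (5,19)]
3. After y ≥ 16: [(5,16) (8,16) (8,19) (5,19)]
4. After y ≤ 20: [(5,16) (8,16) (8,19) (5,19)]
5. Canonical ring: [(5,16) (8,16) (8,19) (5,19)]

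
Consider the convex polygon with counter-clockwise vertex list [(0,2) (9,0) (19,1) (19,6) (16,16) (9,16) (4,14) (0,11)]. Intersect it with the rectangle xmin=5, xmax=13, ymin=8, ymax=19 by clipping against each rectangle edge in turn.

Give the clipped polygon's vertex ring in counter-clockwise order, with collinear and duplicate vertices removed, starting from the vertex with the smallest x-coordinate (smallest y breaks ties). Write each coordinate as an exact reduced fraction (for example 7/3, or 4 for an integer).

1. After x ≥ 5: [(5,8/9) (9,0) (19,1) (19,6) (16,16) (9,16) (5,72/5)]
2. After x ≤ 13: [(5,8/9) (9,0) (13,2/5) (13,16) (9,16) (5,72/5)]
3. After y ≥ 8: [(5,8) (13,8) (13,16) (9,16) (5,72/5)]
4. After y ≤ 19: [(5,8) (13,8) (13,16) (9,16) (5,72/5)]
5. Canonical ring: [(5,8) (13,8) (13,16) (9,16) (5,72/5)]

Clipped polygon: [(5,8) (13,8) (13,16) (9,16) (5,72/5)]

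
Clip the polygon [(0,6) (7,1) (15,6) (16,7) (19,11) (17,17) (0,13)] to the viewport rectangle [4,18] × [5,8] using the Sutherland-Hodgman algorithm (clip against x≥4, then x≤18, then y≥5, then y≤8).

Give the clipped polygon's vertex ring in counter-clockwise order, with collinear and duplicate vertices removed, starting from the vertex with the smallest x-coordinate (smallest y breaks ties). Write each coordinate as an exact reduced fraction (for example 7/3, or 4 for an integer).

1. After x ≥ 4: [(4,22/7) (7,1) (15,6) (16,7) (19,11) (17,17) (4,237/17)]
2. After x ≤ 18: [(4,22/7) (7,1) (15,6) (16,7) (18,29/3) (18,14) (17,17) (4,237/17)]
3. After y ≥ 5: [(4,5) (67/5,5) (15,6) (16,7) (18,29/3) (18,14) (17,17) (4,237/17)]
4. After y ≤ 8: [(4,8) (4,5) (67/5,5) (15,6) (16,7) (67/4,8)]
5. Canonical ring: [(4,5) (67/5,5) (15,6) (16,7) (67/4,8) (4,8)]

Clipped polygon: [(4,5) (67/5,5) (15,6) (16,7) (67/4,8) (4,8)]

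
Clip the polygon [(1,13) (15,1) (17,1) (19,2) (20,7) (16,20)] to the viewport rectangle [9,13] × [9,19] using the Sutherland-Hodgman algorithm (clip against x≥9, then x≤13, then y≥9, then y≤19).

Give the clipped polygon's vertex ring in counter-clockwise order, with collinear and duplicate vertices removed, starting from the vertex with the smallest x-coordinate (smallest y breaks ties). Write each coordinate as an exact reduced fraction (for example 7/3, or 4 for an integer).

Clipped polygon: [(9,9) (13,9) (13,93/5) (9,251/15)]

1. After x ≥ 9: [(9,251/15) (9,43/7) (15,1) (17,1) (19,2) (20,7) (16,20)]
2. After x ≤ 13: [(13,93/5) (9,251/15) (9,43/7) (13,19/7)]
3. After y ≥ 9: [(13,9) (13,93/5) (9,251/15) (9,9)]
4. After y ≤ 19: [(13,9) (13,93/5) (9,251/15) (9,9)]
5. Canonical ring: [(9,9) (13,9) (13,93/5) (9,251/15)]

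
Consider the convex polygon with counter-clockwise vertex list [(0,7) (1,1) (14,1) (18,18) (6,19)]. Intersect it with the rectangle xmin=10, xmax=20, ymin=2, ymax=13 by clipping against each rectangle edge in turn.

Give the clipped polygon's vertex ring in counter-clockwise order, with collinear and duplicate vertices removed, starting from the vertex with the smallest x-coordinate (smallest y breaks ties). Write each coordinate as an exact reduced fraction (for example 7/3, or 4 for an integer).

1. After x ≥ 10: [(10,1) (14,1) (18,18) (10,56/3)]
2. After x ≤ 20: [(10,1) (14,1) (18,18) (10,56/3)]
3. After y ≥ 2: [(10,2) (242/17,2) (18,18) (10,56/3)]
4. After y ≤ 13: [(10,13) (10,2) (242/17,2) (286/17,13)]
5. Canonical ring: [(10,2) (242/17,2) (286/17,13) (10,13)]

Clipped polygon: [(10,2) (242/17,2) (286/17,13) (10,13)]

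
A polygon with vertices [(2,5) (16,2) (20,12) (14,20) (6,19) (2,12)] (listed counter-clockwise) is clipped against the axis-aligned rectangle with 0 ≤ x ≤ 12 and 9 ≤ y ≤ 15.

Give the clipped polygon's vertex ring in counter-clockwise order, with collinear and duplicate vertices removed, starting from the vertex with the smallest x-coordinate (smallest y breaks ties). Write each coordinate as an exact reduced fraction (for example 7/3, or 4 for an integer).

1. After x ≥ 0: [(2,5) (16,2) (20,12) (14,20) (6,19) (2,12)]
2. After x ≤ 12: [(2,5) (12,20/7) (12,79/4) (6,19) (2,12)]
3. After y ≥ 9: [(2,9) (12,9) (12,79/4) (6,19) (2,12)]
4. After y ≤ 15: [(2,9) (12,9) (12,15) (26/7,15) (2,12)]
5. Canonical ring: [(2,9) (12,9) (12,15) (26/7,15) (2,12)]

Clipped polygon: [(2,9) (12,9) (12,15) (26/7,15) (2,12)]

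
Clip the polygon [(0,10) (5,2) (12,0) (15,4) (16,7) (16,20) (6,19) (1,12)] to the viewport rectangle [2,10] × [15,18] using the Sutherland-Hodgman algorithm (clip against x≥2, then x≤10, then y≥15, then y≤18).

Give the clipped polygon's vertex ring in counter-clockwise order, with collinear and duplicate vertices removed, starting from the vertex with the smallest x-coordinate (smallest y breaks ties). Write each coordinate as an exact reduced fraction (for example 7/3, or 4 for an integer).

1. After x ≥ 2: [(2,34/5) (5,2) (12,0) (15,4) (16,7) (16,20) (6,19) (2,67/5)]
2. After x ≤ 10: [(2,34/5) (5,2) (10,4/7) (10,97/5) (6,19) (2,67/5)]
3. After y ≥ 15: [(10,15) (10,97/5) (6,19) (22/7,15)]
4. After y ≤ 18: [(10,15) (10,18) (37/7,18) (22/7,15)]
5. Canonical ring: [(22/7,15) (10,15) (10,18) (37/7,18)]

Clipped polygon: [(22/7,15) (10,15) (10,18) (37/7,18)]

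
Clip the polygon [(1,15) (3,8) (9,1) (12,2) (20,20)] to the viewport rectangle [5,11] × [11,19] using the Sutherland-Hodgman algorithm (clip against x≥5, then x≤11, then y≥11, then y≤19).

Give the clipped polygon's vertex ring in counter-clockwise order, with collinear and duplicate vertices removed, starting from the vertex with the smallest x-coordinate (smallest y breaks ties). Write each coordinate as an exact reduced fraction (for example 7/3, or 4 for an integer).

1. After x ≥ 5: [(5,305/19) (5,17/3) (9,1) (12,2) (20,20)]
2. After x ≤ 11: [(11,335/19) (5,305/19) (5,17/3) (9,1) (11,5/3)]
3. After y ≥ 11: [(11,11) (11,335/19) (5,305/19) (5,11)]
4. After y ≤ 19: [(11,11) (11,335/19) (5,305/19) (5,11)]
5. Canonical ring: [(5,11) (11,11) (11,335/19) (5,305/19)]

Clipped polygon: [(5,11) (11,11) (11,335/19) (5,305/19)]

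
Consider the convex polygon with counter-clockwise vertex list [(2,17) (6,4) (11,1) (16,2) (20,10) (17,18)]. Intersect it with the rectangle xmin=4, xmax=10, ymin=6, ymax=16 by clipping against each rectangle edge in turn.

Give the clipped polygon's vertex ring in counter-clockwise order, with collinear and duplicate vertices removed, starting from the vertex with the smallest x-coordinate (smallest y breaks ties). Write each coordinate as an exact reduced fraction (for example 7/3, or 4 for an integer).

Clipped polygon: [(4,21/2) (70/13,6) (10,6) (10,16) (4,16)]

1. After x ≥ 4: [(4,257/15) (4,21/2) (6,4) (11,1) (16,2) (20,10) (17,18)]
2. After x ≤ 10: [(10,263/15) (4,257/15) (4,21/2) (6,4) (10,8/5)]
3. After y ≥ 6: [(10,6) (10,263/15) (4,257/15) (4,21/2) (70/13,6)]
4. After y ≤ 16: [(10,6) (10,16) (4,16) (4,21/2) (70/13,6)]
5. Canonical ring: [(4,21/2) (70/13,6) (10,6) (10,16) (4,16)]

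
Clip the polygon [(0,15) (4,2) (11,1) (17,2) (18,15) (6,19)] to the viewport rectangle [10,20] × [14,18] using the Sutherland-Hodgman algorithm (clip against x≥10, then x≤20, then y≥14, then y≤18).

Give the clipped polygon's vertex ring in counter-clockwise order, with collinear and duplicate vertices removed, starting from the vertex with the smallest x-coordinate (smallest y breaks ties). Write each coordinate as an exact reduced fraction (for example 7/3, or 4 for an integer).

1. After x ≥ 10: [(10,8/7) (11,1) (17,2) (18,15) (10,53/3)]
2. After x ≤ 20: [(10,8/7) (11,1) (17,2) (18,15) (10,53/3)]
3. After y ≥ 14: [(10,14) (233/13,14) (18,15) (10,53/3)]
4. After y ≤ 18: [(10,14) (233/13,14) (18,15) (10,53/3)]
5. Canonical ring: [(10,14) (233/13,14) (18,15) (10,53/3)]

Clipped polygon: [(10,14) (233/13,14) (18,15) (10,53/3)]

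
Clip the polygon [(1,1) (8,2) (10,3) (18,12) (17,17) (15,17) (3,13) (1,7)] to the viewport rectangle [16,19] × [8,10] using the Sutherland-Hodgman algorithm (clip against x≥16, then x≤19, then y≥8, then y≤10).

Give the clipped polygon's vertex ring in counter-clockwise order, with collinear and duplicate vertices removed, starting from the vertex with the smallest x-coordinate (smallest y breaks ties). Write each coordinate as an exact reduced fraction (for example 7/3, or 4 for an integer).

1. After x ≥ 16: [(16,39/4) (18,12) (17,17) (16,17)]
2. After x ≤ 19: [(16,39/4) (18,12) (17,17) (16,17)]
3. After y ≥ 8: [(16,39/4) (18,12) (17,17) (16,17)]
4. After y ≤ 10: [(16,10) (16,39/4) (146/9,10)]
5. Canonical ring: [(16,39/4) (146/9,10) (16,10)]

Clipped polygon: [(16,39/4) (146/9,10) (16,10)]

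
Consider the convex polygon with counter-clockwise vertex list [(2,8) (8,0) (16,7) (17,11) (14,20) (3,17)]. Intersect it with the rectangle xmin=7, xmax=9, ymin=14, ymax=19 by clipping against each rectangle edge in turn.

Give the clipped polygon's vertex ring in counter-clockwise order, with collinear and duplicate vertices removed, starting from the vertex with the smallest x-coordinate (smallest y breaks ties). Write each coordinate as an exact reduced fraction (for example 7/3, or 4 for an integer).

1. After x ≥ 7: [(7,4/3) (8,0) (16,7) (17,11) (14,20) (7,199/11)]
2. After x ≤ 9: [(7,4/3) (8,0) (9,7/8) (9,205/11) (7,199/11)]
3. After y ≥ 14: [(7,14) (9,14) (9,205/11) (7,199/11)]
4. After y ≤ 19: [(7,14) (9,14) (9,205/11) (7,199/11)]
5. Canonical ring: [(7,14) (9,14) (9,205/11) (7,199/11)]

Clipped polygon: [(7,14) (9,14) (9,205/11) (7,199/11)]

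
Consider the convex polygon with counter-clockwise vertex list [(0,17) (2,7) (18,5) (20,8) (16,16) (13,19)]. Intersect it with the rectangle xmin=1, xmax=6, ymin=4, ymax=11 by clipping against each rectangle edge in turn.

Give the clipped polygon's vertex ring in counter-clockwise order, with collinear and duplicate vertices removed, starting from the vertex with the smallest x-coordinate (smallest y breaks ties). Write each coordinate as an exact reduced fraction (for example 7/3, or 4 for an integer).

1. After x ≥ 1: [(1,223/13) (1,12) (2,7) (18,5) (20,8) (16,16) (13,19)]
2. After x ≤ 6: [(6,233/13) (1,223/13) (1,12) (2,7) (6,13/2)]
3. After y ≥ 4: [(6,233/13) (1,223/13) (1,12) (2,7) (6,13/2)]
4. After y ≤ 11: [(6,11) (6/5,11) (2,7) (6,13/2)]
5. Canonical ring: [(6/5,11) (2,7) (6,13/2) (6,11)]

Clipped polygon: [(6/5,11) (2,7) (6,13/2) (6,11)]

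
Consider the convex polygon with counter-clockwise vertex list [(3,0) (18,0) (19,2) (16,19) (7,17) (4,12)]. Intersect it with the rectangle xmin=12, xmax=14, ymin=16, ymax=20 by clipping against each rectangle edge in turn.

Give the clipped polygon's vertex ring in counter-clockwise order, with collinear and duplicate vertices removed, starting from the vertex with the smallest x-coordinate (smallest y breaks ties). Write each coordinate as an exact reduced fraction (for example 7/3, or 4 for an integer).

1. After x ≥ 12: [(12,0) (18,0) (19,2) (16,19) (12,163/9)]
2. After x ≤ 14: [(12,0) (14,0) (14,167/9) (12,163/9)]
3. After y ≥ 16: [(12,16) (14,16) (14,167/9) (12,163/9)]
4. After y ≤ 20: [(12,16) (14,16) (14,167/9) (12,163/9)]
5. Canonical ring: [(12,16) (14,16) (14,167/9) (12,163/9)]

Clipped polygon: [(12,16) (14,16) (14,167/9) (12,163/9)]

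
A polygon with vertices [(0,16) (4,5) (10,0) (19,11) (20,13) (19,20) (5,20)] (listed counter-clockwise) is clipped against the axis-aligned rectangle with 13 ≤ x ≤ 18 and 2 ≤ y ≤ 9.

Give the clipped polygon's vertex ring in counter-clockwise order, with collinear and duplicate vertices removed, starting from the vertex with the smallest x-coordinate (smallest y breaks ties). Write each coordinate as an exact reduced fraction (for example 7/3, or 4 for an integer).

1. After x ≥ 13: [(13,11/3) (19,11) (20,13) (19,20) (13,20)]
2. After x ≤ 18: [(13,11/3) (18,88/9) (18,20) (13,20)]
3. After y ≥ 2: [(13,11/3) (18,88/9) (18,20) (13,20)]
4. After y ≤ 9: [(13,9) (13,11/3) (191/11,9)]
5. Canonical ring: [(13,11/3) (191/11,9) (13,9)]

Clipped polygon: [(13,11/3) (191/11,9) (13,9)]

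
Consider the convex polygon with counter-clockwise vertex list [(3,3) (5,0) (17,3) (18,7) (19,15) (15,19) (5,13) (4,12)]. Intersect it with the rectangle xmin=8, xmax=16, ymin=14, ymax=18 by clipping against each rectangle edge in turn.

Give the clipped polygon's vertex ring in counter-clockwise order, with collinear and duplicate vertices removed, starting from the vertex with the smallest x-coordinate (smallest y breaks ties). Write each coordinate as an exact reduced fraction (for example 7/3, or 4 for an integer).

1. After x ≥ 8: [(8,3/4) (17,3) (18,7) (19,15) (15,19) (8,74/5)]
2. After x ≤ 16: [(8,3/4) (16,11/4) (16,18) (15,19) (8,74/5)]
3. After y ≥ 14: [(8,14) (16,14) (16,18) (15,19) (8,74/5)]
4. After y ≤ 18: [(8,14) (16,14) (16,18) (16,18) (40/3,18) (8,74/5)]
5. Canonical ring: [(8,14) (16,14) (16,18) (40/3,18) (8,74/5)]

Clipped polygon: [(8,14) (16,14) (16,18) (40/3,18) (8,74/5)]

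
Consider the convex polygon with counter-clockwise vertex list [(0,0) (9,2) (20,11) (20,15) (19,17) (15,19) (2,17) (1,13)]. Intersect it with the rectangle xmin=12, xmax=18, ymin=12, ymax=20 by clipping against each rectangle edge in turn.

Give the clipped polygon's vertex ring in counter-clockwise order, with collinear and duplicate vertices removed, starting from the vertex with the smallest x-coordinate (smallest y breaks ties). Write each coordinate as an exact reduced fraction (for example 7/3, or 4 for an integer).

Clipped polygon: [(12,12) (18,12) (18,35/2) (15,19) (12,241/13)]

1. After x ≥ 12: [(12,49/11) (20,11) (20,15) (19,17) (15,19) (12,241/13)]
2. After x ≤ 18: [(12,49/11) (18,103/11) (18,35/2) (15,19) (12,241/13)]
3. After y ≥ 12: [(12,12) (18,12) (18,35/2) (15,19) (12,241/13)]
4. After y ≤ 20: [(12,12) (18,12) (18,35/2) (15,19) (12,241/13)]
5. Canonical ring: [(12,12) (18,12) (18,35/2) (15,19) (12,241/13)]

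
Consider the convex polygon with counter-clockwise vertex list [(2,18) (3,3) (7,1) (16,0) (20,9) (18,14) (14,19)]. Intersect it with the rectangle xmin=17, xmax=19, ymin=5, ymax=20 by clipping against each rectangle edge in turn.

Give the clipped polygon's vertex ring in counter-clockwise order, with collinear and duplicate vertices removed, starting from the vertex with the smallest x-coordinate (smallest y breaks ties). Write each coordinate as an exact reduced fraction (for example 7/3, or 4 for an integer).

1. After x ≥ 17: [(17,9/4) (20,9) (18,14) (17,61/4)]
2. After x ≤ 19: [(17,9/4) (19,27/4) (19,23/2) (18,14) (17,61/4)]
3. After y ≥ 5: [(17,5) (164/9,5) (19,27/4) (19,23/2) (18,14) (17,61/4)]
4. After y ≤ 20: [(17,5) (164/9,5) (19,27/4) (19,23/2) (18,14) (17,61/4)]
5. Canonical ring: [(17,5) (164/9,5) (19,27/4) (19,23/2) (18,14) (17,61/4)]

Clipped polygon: [(17,5) (164/9,5) (19,27/4) (19,23/2) (18,14) (17,61/4)]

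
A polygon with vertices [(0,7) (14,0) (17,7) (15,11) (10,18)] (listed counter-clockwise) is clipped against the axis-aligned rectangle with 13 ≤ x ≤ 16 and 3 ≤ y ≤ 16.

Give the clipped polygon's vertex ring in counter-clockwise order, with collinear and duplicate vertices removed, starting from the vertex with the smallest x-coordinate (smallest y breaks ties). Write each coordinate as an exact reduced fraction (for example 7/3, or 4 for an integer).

1. After x ≥ 13: [(13,1/2) (14,0) (17,7) (15,11) (13,69/5)]
2. After x ≤ 16: [(13,1/2) (14,0) (16,14/3) (16,9) (15,11) (13,69/5)]
3. After y ≥ 3: [(13,3) (107/7,3) (16,14/3) (16,9) (15,11) (13,69/5)]
4. After y ≤ 16: [(13,3) (107/7,3) (16,14/3) (16,9) (15,11) (13,69/5)]
5. Canonical ring: [(13,3) (107/7,3) (16,14/3) (16,9) (15,11) (13,69/5)]

Clipped polygon: [(13,3) (107/7,3) (16,14/3) (16,9) (15,11) (13,69/5)]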